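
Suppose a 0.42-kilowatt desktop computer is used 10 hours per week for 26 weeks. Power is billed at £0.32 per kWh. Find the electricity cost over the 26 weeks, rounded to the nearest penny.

£34.94

Runtime = 10 h/week × 26 weeks = 260 h
Energy = 0.42 kW × 260 h = 109.2 kWh
Cost = 109.2 kWh × £0.32/kWh = £34.94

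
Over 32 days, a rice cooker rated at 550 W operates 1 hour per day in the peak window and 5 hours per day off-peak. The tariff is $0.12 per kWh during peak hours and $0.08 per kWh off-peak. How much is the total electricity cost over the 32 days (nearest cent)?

Peak energy = 0.55 kW × 1 h × 32 = 17.6 kWh
Off-peak energy = 0.55 kW × 5 h × 32 = 88 kWh
Cost = 17.6 × $0.12 + 88 × $0.08 = $2.112 + $7.04 = $9.15

$9.15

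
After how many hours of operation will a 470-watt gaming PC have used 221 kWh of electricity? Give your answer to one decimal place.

470.2 h

Hours = 221 kWh ÷ 0.47 kW = 470.2 h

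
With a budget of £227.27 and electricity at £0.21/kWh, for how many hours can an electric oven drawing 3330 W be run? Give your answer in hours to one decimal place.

325.0 h

Energy available = £227.27 ÷ £0.21/kWh = 1082.2381 kWh
Hours = 1082.2381 kWh ÷ 3.33 kW = 325.0 h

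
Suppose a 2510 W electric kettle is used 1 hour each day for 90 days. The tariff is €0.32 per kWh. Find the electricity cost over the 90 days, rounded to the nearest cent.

Runtime = 1 h/day × 90 days = 90 h
Energy = 2.51 kW × 90 h = 225.9 kWh
Cost = 225.9 kWh × €0.32/kWh = €72.29

€72.29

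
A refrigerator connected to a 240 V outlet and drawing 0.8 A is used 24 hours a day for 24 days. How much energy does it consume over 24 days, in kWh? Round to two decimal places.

110.59 kWh

Power = 0.8 A × 240 V = 192 W = 0.192 kW
Runtime = 24 h × 24 = 576 h
Energy = 0.192 kW × 576 h = 110.592 kWh ≈ 110.59 kWh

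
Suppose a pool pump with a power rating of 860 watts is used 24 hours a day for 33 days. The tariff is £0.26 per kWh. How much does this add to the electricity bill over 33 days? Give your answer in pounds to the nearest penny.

Runtime = 24 h × 33 = 792 h
Energy = 0.86 kW × 792 h = 681.12 kWh
Cost = 681.12 kWh × £0.26/kWh = £177.09

£177.09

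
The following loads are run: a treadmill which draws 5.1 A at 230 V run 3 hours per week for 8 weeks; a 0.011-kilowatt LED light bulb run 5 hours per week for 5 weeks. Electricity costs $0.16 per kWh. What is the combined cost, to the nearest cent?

$4.55

treadmill: Power = 5.1 A × 230 V = 1173 W = 1.173 kW
treadmill: Runtime = 3 h/week × 8 weeks = 24 h
treadmill: 1.173 kW × 24 h = 28.152 kWh
LED light bulb: Runtime = 5 h/week × 5 weeks = 25 h
LED light bulb: 0.011 kW × 25 h = 0.275 kWh
Total energy = 28.427 kWh
Cost = 28.427 × $0.16 = $4.55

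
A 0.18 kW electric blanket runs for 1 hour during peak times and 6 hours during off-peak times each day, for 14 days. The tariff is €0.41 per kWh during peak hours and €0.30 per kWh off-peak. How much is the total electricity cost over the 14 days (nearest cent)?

€5.57

Peak energy = 0.18 kW × 1 h × 14 = 2.52 kWh
Off-peak energy = 0.18 kW × 6 h × 14 = 15.12 kWh
Cost = 2.52 × €0.41 + 15.12 × €0.30 = €1.0332 + €4.536 = €5.57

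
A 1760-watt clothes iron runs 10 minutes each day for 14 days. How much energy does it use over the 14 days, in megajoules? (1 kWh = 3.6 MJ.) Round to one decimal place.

14.8 MJ

Runtime = 10 min × 14 = 140 min = 2.333333… h
Energy = 1.76 kW × 2.333333… h = 4.106666… kWh
= 4.106666… × 3.6 MJ = 14.8 MJ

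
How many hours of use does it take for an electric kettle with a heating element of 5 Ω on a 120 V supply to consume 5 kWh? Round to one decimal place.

1.7 h

Power = V²/R = 120²/5 = 2880 W = 2.88 kW
Hours = 5 kWh ÷ 2.88 kW = 1.7 h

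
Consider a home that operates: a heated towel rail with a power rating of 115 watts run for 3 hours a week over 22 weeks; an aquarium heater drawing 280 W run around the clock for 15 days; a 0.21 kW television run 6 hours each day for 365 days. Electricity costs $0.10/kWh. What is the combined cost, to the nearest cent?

$56.83

heated towel rail: Runtime = 3 h/week × 22 weeks = 66 h
heated towel rail: 0.115 kW × 66 h = 7.59 kWh
aquarium heater: Runtime = 24 h × 15 = 360 h
aquarium heater: 0.28 kW × 360 h = 100.8 kWh
television: Runtime = 6 h/day × 365 days = 2190 h
television: 0.21 kW × 2190 h = 459.9 kWh
Total energy = 568.29 kWh
Cost = 568.29 × $0.10 = $56.83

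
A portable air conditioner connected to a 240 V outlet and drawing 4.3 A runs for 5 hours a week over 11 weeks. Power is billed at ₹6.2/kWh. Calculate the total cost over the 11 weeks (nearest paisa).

Power = 4.3 A × 240 V = 1032 W = 1.032 kW
Runtime = 5 h/week × 11 weeks = 55 h
Energy = 1.032 kW × 55 h = 56.76 kWh
Cost = 56.76 kWh × ₹6.2/kWh = ₹351.91

₹351.91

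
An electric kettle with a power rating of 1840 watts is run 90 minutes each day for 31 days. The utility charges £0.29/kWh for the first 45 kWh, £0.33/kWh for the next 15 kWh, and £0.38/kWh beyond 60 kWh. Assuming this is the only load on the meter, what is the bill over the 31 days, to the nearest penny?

Runtime = 90 min × 31 = 2790 min = 46.5 h
Energy = 1.84 kW × 46.5 h = 85.56 kWh
Tier 1 (0–45 kWh): 45 × £0.29 = £13.05
Tier 2 (45–60 kWh): 15 × £0.33 = £4.95
Above 60 kWh: 25.56 × £0.38 = £9.7128
Bill = £27.71

£27.71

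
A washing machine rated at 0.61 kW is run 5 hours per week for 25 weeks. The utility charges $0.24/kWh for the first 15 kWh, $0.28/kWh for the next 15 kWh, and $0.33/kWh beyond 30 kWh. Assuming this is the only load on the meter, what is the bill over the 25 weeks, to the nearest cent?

$23.06

Runtime = 5 h/week × 25 weeks = 125 h
Energy = 0.61 kW × 125 h = 76.25 kWh
Tier 1 (0–15 kWh): 15 × $0.24 = $3.6
Tier 2 (15–30 kWh): 15 × $0.28 = $4.2
Above 30 kWh: 46.25 × $0.33 = $15.2625
Bill = $23.06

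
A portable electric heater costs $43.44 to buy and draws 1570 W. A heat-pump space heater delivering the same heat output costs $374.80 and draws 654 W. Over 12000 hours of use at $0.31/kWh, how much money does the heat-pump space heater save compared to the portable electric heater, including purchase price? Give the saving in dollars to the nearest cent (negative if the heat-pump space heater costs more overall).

$3076.16

portable electric heater: $43.44 + (1570/1000) kW × 12000 h × $0.31 = $43.44 + $5840.4 = $5883.84
heat-pump space heater: $374.80 + (654/1000) kW × 12000 h × $0.31 = $374.80 + $2432.88 = $2807.68
Saving = $5883.84 − $2807.68 = $3076.16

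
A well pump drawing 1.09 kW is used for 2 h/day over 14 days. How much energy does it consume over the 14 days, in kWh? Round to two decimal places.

30.52 kWh

Runtime = 2 h/day × 14 days = 28 h
Energy = 1.09 kW × 28 h = 30.52 kWh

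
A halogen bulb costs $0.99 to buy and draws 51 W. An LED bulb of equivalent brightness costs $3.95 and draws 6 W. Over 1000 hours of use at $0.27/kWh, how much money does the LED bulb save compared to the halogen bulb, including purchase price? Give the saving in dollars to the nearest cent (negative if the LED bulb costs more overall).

$9.19

halogen bulb: $0.99 + (51/1000) kW × 1000 h × $0.27 = $0.99 + $13.77 = $14.76
LED bulb: $3.95 + (6/1000) kW × 1000 h × $0.27 = $3.95 + $1.62 = $5.57
Saving = $14.76 − $5.57 = $9.19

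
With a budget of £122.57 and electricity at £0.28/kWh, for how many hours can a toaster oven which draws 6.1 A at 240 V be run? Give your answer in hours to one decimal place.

299.0 h

Power = 6.1 A × 240 V = 1464 W = 1.464 kW
Energy available = £122.57 ÷ £0.28/kWh = 437.75 kWh
Hours = 437.75 kWh ÷ 1.464 kW = 299.0 h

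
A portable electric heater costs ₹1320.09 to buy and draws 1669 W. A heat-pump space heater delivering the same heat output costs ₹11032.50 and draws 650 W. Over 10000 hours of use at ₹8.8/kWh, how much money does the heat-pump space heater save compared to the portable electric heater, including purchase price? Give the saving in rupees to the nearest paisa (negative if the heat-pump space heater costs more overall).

portable electric heater: ₹1320.09 + (1669/1000) kW × 10000 h × ₹8.8 = ₹1320.09 + ₹146872 = ₹148192.09
heat-pump space heater: ₹11032.50 + (650/1000) kW × 10000 h × ₹8.8 = ₹11032.50 + ₹57200 = ₹68232.5
Saving = ₹148192.09 − ₹68232.5 = ₹79959.59

₹79959.59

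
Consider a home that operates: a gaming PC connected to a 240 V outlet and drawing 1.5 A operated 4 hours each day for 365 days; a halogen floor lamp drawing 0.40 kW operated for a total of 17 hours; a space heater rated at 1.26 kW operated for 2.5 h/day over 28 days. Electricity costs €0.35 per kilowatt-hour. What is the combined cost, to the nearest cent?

€217.21

gaming PC: Power = 1.5 A × 240 V = 360 W = 0.36 kW
gaming PC: Runtime = 4 h/day × 365 days = 1460 h
gaming PC: 0.36 kW × 1460 h = 525.6 kWh
halogen floor lamp: 0.4 kW × 17 h = 6.8 kWh
space heater: Runtime = 2.5 h/day × 28 days = 70 h
space heater: 1.26 kW × 70 h = 88.2 kWh
Total energy = 620.6 kWh
Cost = 620.6 × €0.35 = €217.21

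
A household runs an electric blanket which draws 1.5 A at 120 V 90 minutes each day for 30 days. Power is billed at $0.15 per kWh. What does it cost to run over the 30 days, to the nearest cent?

Power = 1.5 A × 120 V = 180 W = 0.18 kW
Runtime = 90 min × 30 = 2700 min = 45 h
Energy = 0.18 kW × 45 h = 8.1 kWh
Cost = 8.1 kWh × $0.15/kWh = $1.22

$1.22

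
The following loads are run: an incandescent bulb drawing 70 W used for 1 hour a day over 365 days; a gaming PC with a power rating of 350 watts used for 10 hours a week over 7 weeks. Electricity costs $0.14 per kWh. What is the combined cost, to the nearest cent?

$7.01

incandescent bulb: Runtime = 1 h/day × 365 days = 365 h
incandescent bulb: 0.07 kW × 365 h = 25.55 kWh
gaming PC: Runtime = 10 h/week × 7 weeks = 70 h
gaming PC: 0.35 kW × 70 h = 24.5 kWh
Total energy = 50.05 kWh
Cost = 50.05 × $0.14 = $7.01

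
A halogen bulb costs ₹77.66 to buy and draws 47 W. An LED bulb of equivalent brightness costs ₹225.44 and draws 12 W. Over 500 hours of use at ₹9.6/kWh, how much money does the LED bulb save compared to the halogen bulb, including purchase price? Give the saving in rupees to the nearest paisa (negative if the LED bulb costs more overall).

halogen bulb: ₹77.66 + (47/1000) kW × 500 h × ₹9.6 = ₹77.66 + ₹225.6 = ₹303.26
LED bulb: ₹225.44 + (12/1000) kW × 500 h × ₹9.6 = ₹225.44 + ₹57.6 = ₹283.04
Saving = ₹303.26 − ₹283.04 = ₹20.22

₹20.22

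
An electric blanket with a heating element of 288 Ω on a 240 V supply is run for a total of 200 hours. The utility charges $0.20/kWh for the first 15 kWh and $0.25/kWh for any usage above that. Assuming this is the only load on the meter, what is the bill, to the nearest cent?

Power = V²/R = 240²/288 = 200 W = 0.2 kW
Energy = 0.2 kW × 200 h = 40 kWh
Tier 1 (0–15 kWh): 15 × $0.20 = $3
Above 15 kWh: 25 × $0.25 = $6.25
Bill = $9.25

$9.25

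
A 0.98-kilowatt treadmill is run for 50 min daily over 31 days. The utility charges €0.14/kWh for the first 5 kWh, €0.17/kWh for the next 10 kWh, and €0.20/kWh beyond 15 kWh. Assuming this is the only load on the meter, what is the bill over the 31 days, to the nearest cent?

€4.46

Runtime = 50 min × 31 = 1550 min = 25.833333… h
Energy = 0.98 kW × 25.833333… h = 25.316666… kWh
Tier 1 (0–5 kWh): 5 × €0.14 = €0.7
Tier 2 (5–15 kWh): 10 × €0.17 = €1.7
Above 15 kWh: 10.316666… × €0.20 = €2.063333…
Bill = €4.46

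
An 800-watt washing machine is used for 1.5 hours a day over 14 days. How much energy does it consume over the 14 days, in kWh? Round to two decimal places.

16.80 kWh

Runtime = 1.5 h/day × 14 days = 21 h
Energy = 0.8 kW × 21 h = 16.8 kWh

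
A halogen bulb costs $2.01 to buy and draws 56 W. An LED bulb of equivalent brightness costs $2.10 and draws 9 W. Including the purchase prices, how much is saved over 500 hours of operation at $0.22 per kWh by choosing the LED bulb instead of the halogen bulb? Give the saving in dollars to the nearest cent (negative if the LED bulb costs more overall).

$5.08

halogen bulb: $2.01 + (56/1000) kW × 500 h × $0.22 = $2.01 + $6.16 = $8.17
LED bulb: $2.10 + (9/1000) kW × 500 h × $0.22 = $2.10 + $0.99 = $3.09
Saving = $8.17 − $3.09 = $5.08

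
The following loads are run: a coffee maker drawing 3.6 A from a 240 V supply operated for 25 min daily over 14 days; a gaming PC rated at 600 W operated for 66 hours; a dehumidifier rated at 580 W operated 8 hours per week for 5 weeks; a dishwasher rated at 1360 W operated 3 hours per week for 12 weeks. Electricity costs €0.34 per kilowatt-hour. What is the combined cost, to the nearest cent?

coffee maker: Power = 3.6 A × 240 V = 864 W = 0.864 kW
coffee maker: Runtime = 25 min × 14 = 350 min = 5.833333… h
coffee maker: 0.864 kW × 5.833333… h = 5.04 kWh
gaming PC: 0.6 kW × 66 h = 39.6 kWh
dehumidifier: Runtime = 8 h/week × 5 weeks = 40 h
dehumidifier: 0.58 kW × 40 h = 23.2 kWh
dishwasher: Runtime = 3 h/week × 12 weeks = 36 h
dishwasher: 1.36 kW × 36 h = 48.96 kWh
Total energy = 116.8 kWh
Cost = 116.8 × €0.34 = €39.71

€39.71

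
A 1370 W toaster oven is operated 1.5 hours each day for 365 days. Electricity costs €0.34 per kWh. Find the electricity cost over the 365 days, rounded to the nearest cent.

€255.03

Runtime = 1.5 h/day × 365 days = 547.5 h
Energy = 1.37 kW × 547.5 h = 750.075 kWh
Cost = 750.075 kWh × €0.34/kWh = €255.03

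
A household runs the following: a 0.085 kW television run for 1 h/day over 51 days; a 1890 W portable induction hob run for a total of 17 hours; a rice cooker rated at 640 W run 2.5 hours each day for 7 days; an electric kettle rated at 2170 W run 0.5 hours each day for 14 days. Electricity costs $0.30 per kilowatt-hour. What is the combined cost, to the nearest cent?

television: Runtime = 1 h/day × 51 days = 51 h
television: 0.085 kW × 51 h = 4.335 kWh
portable induction hob: 1.89 kW × 17 h = 32.13 kWh
rice cooker: Runtime = 2.5 h/day × 7 days = 17.5 h
rice cooker: 0.64 kW × 17.5 h = 11.2 kWh
electric kettle: Runtime = 0.5 h/day × 14 days = 7 h
electric kettle: 2.17 kW × 7 h = 15.19 kWh
Total energy = 62.855 kWh
Cost = 62.855 × $0.30 = $18.86

$18.86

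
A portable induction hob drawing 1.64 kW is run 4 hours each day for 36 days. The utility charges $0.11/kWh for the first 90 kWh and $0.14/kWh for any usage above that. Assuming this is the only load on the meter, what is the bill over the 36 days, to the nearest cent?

$30.36

Runtime = 4 h/day × 36 days = 144 h
Energy = 1.64 kW × 144 h = 236.16 kWh
Tier 1 (0–90 kWh): 90 × $0.11 = $9.9
Above 90 kWh: 146.16 × $0.14 = $20.4624
Bill = $30.36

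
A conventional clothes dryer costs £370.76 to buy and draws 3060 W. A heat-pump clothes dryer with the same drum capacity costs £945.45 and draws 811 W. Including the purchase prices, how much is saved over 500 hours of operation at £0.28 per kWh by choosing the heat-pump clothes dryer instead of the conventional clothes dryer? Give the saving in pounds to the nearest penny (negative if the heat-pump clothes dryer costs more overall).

-£259.83

conventional clothes dryer: £370.76 + (3060/1000) kW × 500 h × £0.28 = £370.76 + £428.4 = £799.16
heat-pump clothes dryer: £945.45 + (811/1000) kW × 500 h × £0.28 = £945.45 + £113.54 = £1058.99
Saving = £799.16 − £1058.99 = −£259.83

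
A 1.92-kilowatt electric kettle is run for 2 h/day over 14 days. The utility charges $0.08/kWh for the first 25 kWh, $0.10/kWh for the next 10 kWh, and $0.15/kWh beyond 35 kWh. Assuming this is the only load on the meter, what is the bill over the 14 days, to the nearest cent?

Runtime = 2 h/day × 14 days = 28 h
Energy = 1.92 kW × 28 h = 53.76 kWh
Tier 1 (0–25 kWh): 25 × $0.08 = $2
Tier 2 (25–35 kWh): 10 × $0.10 = $1
Above 35 kWh: 18.76 × $0.15 = $2.814
Bill = $5.81

$5.81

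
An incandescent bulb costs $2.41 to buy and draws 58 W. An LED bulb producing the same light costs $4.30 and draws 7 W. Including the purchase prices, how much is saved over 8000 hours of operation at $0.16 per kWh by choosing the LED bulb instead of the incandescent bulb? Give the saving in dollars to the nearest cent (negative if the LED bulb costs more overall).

$63.39

incandescent bulb: $2.41 + (58/1000) kW × 8000 h × $0.16 = $2.41 + $74.24 = $76.65
LED bulb: $4.30 + (7/1000) kW × 8000 h × $0.16 = $4.30 + $8.96 = $13.26
Saving = $76.65 − $13.26 = $63.39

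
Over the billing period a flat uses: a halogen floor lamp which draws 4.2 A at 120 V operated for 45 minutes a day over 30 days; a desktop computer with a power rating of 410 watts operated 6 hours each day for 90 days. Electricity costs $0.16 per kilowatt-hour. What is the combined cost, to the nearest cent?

halogen floor lamp: Power = 4.2 A × 120 V = 504 W = 0.504 kW
halogen floor lamp: Runtime = 45 min × 30 = 1350 min = 22.5 h
halogen floor lamp: 0.504 kW × 22.5 h = 11.34 kWh
desktop computer: Runtime = 6 h/day × 90 days = 540 h
desktop computer: 0.41 kW × 540 h = 221.4 kWh
Total energy = 232.74 kWh
Cost = 232.74 × $0.16 = $37.24

$37.24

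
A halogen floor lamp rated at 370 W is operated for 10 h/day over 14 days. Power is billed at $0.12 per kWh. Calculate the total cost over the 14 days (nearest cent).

$6.22

Runtime = 10 h/day × 14 days = 140 h
Energy = 0.37 kW × 140 h = 51.8 kWh
Cost = 51.8 kWh × $0.12/kWh = $6.22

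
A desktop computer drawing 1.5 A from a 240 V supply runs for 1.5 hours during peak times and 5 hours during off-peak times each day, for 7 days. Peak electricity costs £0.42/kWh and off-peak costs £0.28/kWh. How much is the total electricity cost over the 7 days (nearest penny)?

£5.12

Power = 1.5 A × 240 V = 360 W = 0.36 kW
Peak energy = 0.36 kW × 1.5 h × 7 = 3.78 kWh
Off-peak energy = 0.36 kW × 5 h × 7 = 12.6 kWh
Cost = 3.78 × £0.42 + 12.6 × £0.28 = £1.5876 + £3.528 = £5.12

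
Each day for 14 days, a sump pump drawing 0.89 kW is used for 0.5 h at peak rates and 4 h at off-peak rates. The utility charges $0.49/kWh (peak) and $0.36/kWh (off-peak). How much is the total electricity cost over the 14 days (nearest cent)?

$21.00

Peak energy = 0.89 kW × 0.5 h × 14 = 6.23 kWh
Off-peak energy = 0.89 kW × 4 h × 14 = 49.84 kWh
Cost = 6.23 × $0.49 + 49.84 × $0.36 = $3.0527 + $17.9424 = $21.00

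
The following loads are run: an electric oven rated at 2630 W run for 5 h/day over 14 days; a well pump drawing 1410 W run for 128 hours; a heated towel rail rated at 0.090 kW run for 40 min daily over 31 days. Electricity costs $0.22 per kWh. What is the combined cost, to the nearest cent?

electric oven: Runtime = 5 h/day × 14 days = 70 h
electric oven: 2.63 kW × 70 h = 184.1 kWh
well pump: 1.41 kW × 128 h = 180.48 kWh
heated towel rail: Runtime = 40 min × 31 = 1240 min = 20.666666… h
heated towel rail: 0.09 kW × 20.666666… h = 1.86 kWh
Total energy = 366.44 kWh
Cost = 366.44 × $0.22 = $80.62

$80.62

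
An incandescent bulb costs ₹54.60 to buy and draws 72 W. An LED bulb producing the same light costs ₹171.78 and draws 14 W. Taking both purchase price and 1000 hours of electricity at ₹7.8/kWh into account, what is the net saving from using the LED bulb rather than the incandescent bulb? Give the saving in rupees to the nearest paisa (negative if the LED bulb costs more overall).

incandescent bulb: ₹54.60 + (72/1000) kW × 1000 h × ₹7.8 = ₹54.60 + ₹561.6 = ₹616.2
LED bulb: ₹171.78 + (14/1000) kW × 1000 h × ₹7.8 = ₹171.78 + ₹109.2 = ₹280.98
Saving = ₹616.2 − ₹280.98 = ₹335.22

₹335.22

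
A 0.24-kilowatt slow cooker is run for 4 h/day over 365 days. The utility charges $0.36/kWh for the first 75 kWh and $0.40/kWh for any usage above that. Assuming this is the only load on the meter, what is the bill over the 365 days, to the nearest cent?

Runtime = 4 h/day × 365 days = 1460 h
Energy = 0.24 kW × 1460 h = 350.4 kWh
Tier 1 (0–75 kWh): 75 × $0.36 = $27
Above 75 kWh: 275.4 × $0.40 = $110.16
Bill = $137.16

$137.16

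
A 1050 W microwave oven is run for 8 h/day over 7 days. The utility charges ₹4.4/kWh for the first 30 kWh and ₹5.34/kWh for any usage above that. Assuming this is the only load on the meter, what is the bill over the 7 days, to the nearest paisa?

Runtime = 8 h/day × 7 days = 56 h
Energy = 1.05 kW × 56 h = 58.8 kWh
Tier 1 (0–30 kWh): 30 × ₹4.4 = ₹132
Above 30 kWh: 28.8 × ₹5.34 = ₹153.792
Bill = ₹285.79

₹285.79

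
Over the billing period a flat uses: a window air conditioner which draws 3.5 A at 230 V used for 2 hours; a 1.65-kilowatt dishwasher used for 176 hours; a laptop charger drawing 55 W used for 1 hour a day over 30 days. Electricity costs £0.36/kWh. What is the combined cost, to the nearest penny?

£105.72

window air conditioner: Power = 3.5 A × 230 V = 805 W = 0.805 kW
window air conditioner: 0.805 kW × 2 h = 1.61 kWh
dishwasher: 1.65 kW × 176 h = 290.4 kWh
laptop charger: Runtime = 1 h/day × 30 days = 30 h
laptop charger: 0.055 kW × 30 h = 1.65 kWh
Total energy = 293.66 kWh
Cost = 293.66 × £0.36 = £105.72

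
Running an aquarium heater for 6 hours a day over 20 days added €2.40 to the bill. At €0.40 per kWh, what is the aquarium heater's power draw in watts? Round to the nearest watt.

Energy = €2.40 ÷ €0.40/kWh = 6 kWh
Runtime = 6 h/day × 20 days = 120 h
Power = 6 kWh ÷ 120 h = 0.05 kW = 50 W

50 W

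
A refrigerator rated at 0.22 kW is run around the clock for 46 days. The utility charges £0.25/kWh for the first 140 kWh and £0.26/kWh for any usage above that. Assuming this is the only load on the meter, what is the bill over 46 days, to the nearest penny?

£61.75

Runtime = 24 h × 46 = 1104 h
Energy = 0.22 kW × 1104 h = 242.88 kWh
Tier 1 (0–140 kWh): 140 × £0.25 = £35
Above 140 kWh: 102.88 × £0.26 = £26.7488
Bill = £61.75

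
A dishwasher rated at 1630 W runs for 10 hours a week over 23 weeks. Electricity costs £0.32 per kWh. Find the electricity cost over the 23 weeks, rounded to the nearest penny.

Runtime = 10 h/week × 23 weeks = 230 h
Energy = 1.63 kW × 230 h = 374.9 kWh
Cost = 374.9 kWh × £0.32/kWh = £119.97

£119.97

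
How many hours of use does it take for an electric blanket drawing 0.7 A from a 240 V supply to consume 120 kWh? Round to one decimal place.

714.3 h

Power = 0.7 A × 240 V = 168 W = 0.168 kW
Hours = 120 kWh ÷ 0.168 kW = 714.3 h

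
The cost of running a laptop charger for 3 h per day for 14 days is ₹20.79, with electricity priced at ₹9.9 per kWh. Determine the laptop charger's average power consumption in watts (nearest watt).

50 W

Energy = ₹20.79 ÷ ₹9.9/kWh = 2.1 kWh
Runtime = 3 h/day × 14 days = 42 h
Power = 2.1 kWh ÷ 42 h = 0.05 kW = 50 W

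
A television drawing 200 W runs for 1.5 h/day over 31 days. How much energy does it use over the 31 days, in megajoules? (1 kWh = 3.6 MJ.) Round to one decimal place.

Runtime = 1.5 h/day × 31 days = 46.5 h
Energy = 0.2 kW × 46.5 h = 9.3 kWh
= 9.3 × 3.6 MJ = 33.5 MJ

33.5 MJ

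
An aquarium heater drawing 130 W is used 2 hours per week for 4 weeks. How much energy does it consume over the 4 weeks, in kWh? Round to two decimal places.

Runtime = 2 h/week × 4 weeks = 8 h
Energy = 0.13 kW × 8 h = 1.04 kWh

1.04 kWh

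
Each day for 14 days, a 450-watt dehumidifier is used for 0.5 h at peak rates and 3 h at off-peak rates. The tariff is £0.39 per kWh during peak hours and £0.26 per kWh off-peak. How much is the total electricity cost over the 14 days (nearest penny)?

£6.14

Peak energy = 0.45 kW × 0.5 h × 14 = 3.15 kWh
Off-peak energy = 0.45 kW × 3 h × 14 = 18.9 kWh
Cost = 3.15 × £0.39 + 18.9 × £0.26 = £1.2285 + £4.914 = £6.14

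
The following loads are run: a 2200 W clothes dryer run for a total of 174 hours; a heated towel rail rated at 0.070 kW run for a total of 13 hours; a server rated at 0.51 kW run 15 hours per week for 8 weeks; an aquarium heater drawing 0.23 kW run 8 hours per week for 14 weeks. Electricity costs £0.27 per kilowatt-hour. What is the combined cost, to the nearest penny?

clothes dryer: 2.2 kW × 174 h = 382.8 kWh
heated towel rail: 0.07 kW × 13 h = 0.91 kWh
server: Runtime = 15 h/week × 8 weeks = 120 h
server: 0.51 kW × 120 h = 61.2 kWh
aquarium heater: Runtime = 8 h/week × 14 weeks = 112 h
aquarium heater: 0.23 kW × 112 h = 25.76 kWh
Total energy = 470.67 kWh
Cost = 470.67 × £0.27 = £127.08

£127.08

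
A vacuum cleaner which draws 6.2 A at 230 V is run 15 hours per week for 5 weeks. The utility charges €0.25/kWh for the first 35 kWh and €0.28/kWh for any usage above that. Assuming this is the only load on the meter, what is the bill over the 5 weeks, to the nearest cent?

Power = 6.2 A × 230 V = 1426 W = 1.426 kW
Runtime = 15 h/week × 5 weeks = 75 h
Energy = 1.426 kW × 75 h = 106.95 kWh
Tier 1 (0–35 kWh): 35 × €0.25 = €8.75
Above 35 kWh: 71.95 × €0.28 = €20.146
Bill = €28.90

€28.90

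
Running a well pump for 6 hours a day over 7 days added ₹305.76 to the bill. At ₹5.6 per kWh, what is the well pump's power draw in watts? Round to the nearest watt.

1300 W

Energy = ₹305.76 ÷ ₹5.6/kWh = 54.6 kWh
Runtime = 6 h/day × 7 days = 42 h
Power = 54.6 kWh ÷ 42 h = 1.3 kW = 1300 W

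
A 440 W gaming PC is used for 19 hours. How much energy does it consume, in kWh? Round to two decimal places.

Energy = 0.44 kW × 19 h = 8.36 kWh

8.36 kWh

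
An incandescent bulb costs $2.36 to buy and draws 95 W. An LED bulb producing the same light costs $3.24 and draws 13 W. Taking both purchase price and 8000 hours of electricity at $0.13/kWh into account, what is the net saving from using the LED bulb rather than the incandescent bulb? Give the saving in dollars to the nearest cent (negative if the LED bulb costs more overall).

$84.40

incandescent bulb: $2.36 + (95/1000) kW × 8000 h × $0.13 = $2.36 + $98.8 = $101.16
LED bulb: $3.24 + (13/1000) kW × 8000 h × $0.13 = $3.24 + $13.52 = $16.76
Saving = $101.16 − $16.76 = $84.4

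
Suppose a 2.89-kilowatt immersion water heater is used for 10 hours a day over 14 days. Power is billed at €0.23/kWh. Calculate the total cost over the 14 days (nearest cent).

Runtime = 10 h/day × 14 days = 140 h
Energy = 2.89 kW × 140 h = 404.6 kWh
Cost = 404.6 kWh × €0.23/kWh = €93.06

€93.06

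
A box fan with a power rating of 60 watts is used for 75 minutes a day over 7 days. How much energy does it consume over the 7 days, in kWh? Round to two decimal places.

Runtime = 75 min × 7 = 525 min = 8.75 h
Energy = 0.06 kW × 8.75 h = 0.525 kWh ≈ 0.53 kWh

0.53 kWh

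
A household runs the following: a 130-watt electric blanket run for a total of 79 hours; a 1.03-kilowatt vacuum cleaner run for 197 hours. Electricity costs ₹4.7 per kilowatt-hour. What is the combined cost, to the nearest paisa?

electric blanket: 0.13 kW × 79 h = 10.27 kWh
vacuum cleaner: 1.03 kW × 197 h = 202.91 kWh
Total energy = 213.18 kWh
Cost = 213.18 × ₹4.7 = ₹1001.95

₹1001.95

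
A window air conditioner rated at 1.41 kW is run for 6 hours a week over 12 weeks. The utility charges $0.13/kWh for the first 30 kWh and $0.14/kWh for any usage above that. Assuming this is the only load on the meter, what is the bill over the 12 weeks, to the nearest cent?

Runtime = 6 h/week × 12 weeks = 72 h
Energy = 1.41 kW × 72 h = 101.52 kWh
Tier 1 (0–30 kWh): 30 × $0.13 = $3.9
Above 30 kWh: 71.52 × $0.14 = $10.0128
Bill = $13.91

$13.91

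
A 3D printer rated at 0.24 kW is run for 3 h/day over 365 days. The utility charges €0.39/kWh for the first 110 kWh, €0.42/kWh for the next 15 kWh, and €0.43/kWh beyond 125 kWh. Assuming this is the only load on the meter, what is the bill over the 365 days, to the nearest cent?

Runtime = 3 h/day × 365 days = 1095 h
Energy = 0.24 kW × 1095 h = 262.8 kWh
Tier 1 (0–110 kWh): 110 × €0.39 = €42.9
Tier 2 (110–125 kWh): 15 × €0.42 = €6.3
Above 125 kWh: 137.8 × €0.43 = €59.254
Bill = €108.45

€108.45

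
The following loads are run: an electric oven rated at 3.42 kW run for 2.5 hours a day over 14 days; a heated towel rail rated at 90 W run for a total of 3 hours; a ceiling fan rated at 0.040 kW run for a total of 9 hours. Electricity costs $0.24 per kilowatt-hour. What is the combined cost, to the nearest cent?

electric oven: Runtime = 2.5 h/day × 14 days = 35 h
electric oven: 3.42 kW × 35 h = 119.7 kWh
heated towel rail: 0.09 kW × 3 h = 0.27 kWh
ceiling fan: 0.04 kW × 9 h = 0.36 kWh
Total energy = 120.33 kWh
Cost = 120.33 × $0.24 = $28.88

$28.88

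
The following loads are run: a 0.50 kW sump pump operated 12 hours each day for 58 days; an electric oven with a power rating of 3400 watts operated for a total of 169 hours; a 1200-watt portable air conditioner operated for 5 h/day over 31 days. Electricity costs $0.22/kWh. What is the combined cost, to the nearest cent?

sump pump: Runtime = 12 h/day × 58 days = 696 h
sump pump: 0.5 kW × 696 h = 348 kWh
electric oven: 3.4 kW × 169 h = 574.6 kWh
portable air conditioner: Runtime = 5 h/day × 31 days = 155 h
portable air conditioner: 1.2 kW × 155 h = 186 kWh
Total energy = 1108.6 kWh
Cost = 1108.6 × $0.22 = $243.89

$243.89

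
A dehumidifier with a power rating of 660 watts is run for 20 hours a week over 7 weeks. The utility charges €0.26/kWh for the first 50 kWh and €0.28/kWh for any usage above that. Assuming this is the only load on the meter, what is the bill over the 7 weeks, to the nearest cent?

€24.87

Runtime = 20 h/week × 7 weeks = 140 h
Energy = 0.66 kW × 140 h = 92.4 kWh
Tier 1 (0–50 kWh): 50 × €0.26 = €13
Above 50 kWh: 42.4 × €0.28 = €11.872
Bill = €24.87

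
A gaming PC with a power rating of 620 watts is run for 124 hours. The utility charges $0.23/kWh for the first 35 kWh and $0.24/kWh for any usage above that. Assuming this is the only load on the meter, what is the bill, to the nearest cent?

Energy = 0.62 kW × 124 h = 76.88 kWh
Tier 1 (0–35 kWh): 35 × $0.23 = $8.05
Above 35 kWh: 41.88 × $0.24 = $10.0512
Bill = $18.10

$18.10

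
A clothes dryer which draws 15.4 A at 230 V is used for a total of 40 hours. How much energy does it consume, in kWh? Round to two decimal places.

Power = 15.4 A × 230 V = 3542 W = 3.542 kW
Energy = 3.542 kW × 40 h = 141.68 kWh

141.68 kWh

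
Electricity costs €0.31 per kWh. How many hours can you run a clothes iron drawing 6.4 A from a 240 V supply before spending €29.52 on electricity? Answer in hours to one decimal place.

Power = 6.4 A × 240 V = 1536 W = 1.536 kW
Energy available = €29.52 ÷ €0.31/kWh = 95.2258 kWh
Hours = 95.2258 kWh ÷ 1.536 kW = 62.0 h

62.0 h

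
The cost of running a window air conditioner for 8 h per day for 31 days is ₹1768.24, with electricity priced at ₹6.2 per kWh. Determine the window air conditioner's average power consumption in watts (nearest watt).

1150 W

Energy = ₹1768.24 ÷ ₹6.2/kWh = 285.2 kWh
Runtime = 8 h/day × 31 days = 248 h
Power = 285.2 kWh ÷ 248 h = 1.15 kW = 1150 W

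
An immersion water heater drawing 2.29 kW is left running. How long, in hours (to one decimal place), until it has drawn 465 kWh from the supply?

203.1 h

Hours = 465 kWh ÷ 2.29 kW = 203.1 h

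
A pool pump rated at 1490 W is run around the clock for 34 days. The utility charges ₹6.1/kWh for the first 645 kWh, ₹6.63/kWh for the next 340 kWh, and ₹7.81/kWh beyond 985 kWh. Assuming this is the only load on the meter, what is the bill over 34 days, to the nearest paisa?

₹7991.56

Runtime = 24 h × 34 = 816 h
Energy = 1.49 kW × 816 h = 1215.84 kWh
Tier 1 (0–645 kWh): 645 × ₹6.1 = ₹3934.5
Tier 2 (645–985 kWh): 340 × ₹6.63 = ₹2254.2
Above 985 kWh: 230.84 × ₹7.81 = ₹1802.8604
Bill = ₹7991.56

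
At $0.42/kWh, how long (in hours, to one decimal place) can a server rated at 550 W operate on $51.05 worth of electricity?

Energy available = $51.05 ÷ $0.42/kWh = 121.5476 kWh
Hours = 121.5476 kWh ÷ 0.55 kW = 221.0 h

221.0 h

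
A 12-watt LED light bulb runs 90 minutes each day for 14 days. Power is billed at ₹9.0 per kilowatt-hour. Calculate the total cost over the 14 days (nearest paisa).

₹2.27

Runtime = 90 min × 14 = 1260 min = 21 h
Energy = 0.012 kW × 21 h = 0.252 kWh
Cost = 0.252 kWh × ₹9.0/kWh = ₹2.27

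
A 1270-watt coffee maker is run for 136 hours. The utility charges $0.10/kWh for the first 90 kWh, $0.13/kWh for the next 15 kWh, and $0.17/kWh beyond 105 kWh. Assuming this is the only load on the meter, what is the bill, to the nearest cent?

Energy = 1.27 kW × 136 h = 172.72 kWh
Tier 1 (0–90 kWh): 90 × $0.10 = $9
Tier 2 (90–105 kWh): 15 × $0.13 = $1.95
Above 105 kWh: 67.72 × $0.17 = $11.5124
Bill = $22.46

$22.46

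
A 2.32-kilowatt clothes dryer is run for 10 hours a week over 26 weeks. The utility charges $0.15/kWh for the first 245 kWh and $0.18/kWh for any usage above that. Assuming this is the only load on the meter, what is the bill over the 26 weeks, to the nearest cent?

$101.23

Runtime = 10 h/week × 26 weeks = 260 h
Energy = 2.32 kW × 260 h = 603.2 kWh
Tier 1 (0–245 kWh): 245 × $0.15 = $36.75
Above 245 kWh: 358.2 × $0.18 = $64.476
Bill = $101.23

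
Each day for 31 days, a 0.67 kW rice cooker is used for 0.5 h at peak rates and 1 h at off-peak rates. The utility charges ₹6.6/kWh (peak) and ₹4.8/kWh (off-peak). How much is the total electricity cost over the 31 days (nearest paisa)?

₹168.24

Peak energy = 0.67 kW × 0.5 h × 31 = 10.385 kWh
Off-peak energy = 0.67 kW × 1 h × 31 = 20.77 kWh
Cost = 10.385 × ₹6.6 + 20.77 × ₹4.8 = ₹68.541 + ₹99.696 = ₹168.24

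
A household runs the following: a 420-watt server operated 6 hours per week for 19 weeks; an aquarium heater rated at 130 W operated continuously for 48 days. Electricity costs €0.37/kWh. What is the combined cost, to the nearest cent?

€73.13

server: Runtime = 6 h/week × 19 weeks = 114 h
server: 0.42 kW × 114 h = 47.88 kWh
aquarium heater: Runtime = 24 h × 48 = 1152 h
aquarium heater: 0.13 kW × 1152 h = 149.76 kWh
Total energy = 197.64 kWh
Cost = 197.64 × €0.37 = €73.13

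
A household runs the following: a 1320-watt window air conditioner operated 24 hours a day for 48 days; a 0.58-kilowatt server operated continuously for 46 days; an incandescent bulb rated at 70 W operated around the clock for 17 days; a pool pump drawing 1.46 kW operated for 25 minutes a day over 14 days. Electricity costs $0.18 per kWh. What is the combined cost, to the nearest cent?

$395.65

window air conditioner: Runtime = 24 h × 48 = 1152 h
window air conditioner: 1.32 kW × 1152 h = 1520.64 kWh
server: Runtime = 24 h × 46 = 1104 h
server: 0.58 kW × 1104 h = 640.32 kWh
incandescent bulb: Runtime = 24 h × 17 = 408 h
incandescent bulb: 0.07 kW × 408 h = 28.56 kWh
pool pump: Runtime = 25 min × 14 = 350 min = 5.833333… h
pool pump: 1.46 kW × 5.833333… h = 8.516666… kWh
Total energy = 2198.036666… kWh
Cost = 2198.036666… × $0.18 = $395.65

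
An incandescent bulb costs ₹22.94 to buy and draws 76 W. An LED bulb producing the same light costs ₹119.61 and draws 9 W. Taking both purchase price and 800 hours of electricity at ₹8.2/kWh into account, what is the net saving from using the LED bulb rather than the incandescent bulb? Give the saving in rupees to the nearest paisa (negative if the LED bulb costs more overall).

₹342.85

incandescent bulb: ₹22.94 + (76/1000) kW × 800 h × ₹8.2 = ₹22.94 + ₹498.56 = ₹521.5
LED bulb: ₹119.61 + (9/1000) kW × 800 h × ₹8.2 = ₹119.61 + ₹59.04 = ₹178.65
Saving = ₹521.5 − ₹178.65 = ₹342.85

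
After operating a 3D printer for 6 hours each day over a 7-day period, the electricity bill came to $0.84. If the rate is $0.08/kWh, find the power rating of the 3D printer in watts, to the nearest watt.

250 W

Energy = $0.84 ÷ $0.08/kWh = 10.5 kWh
Runtime = 6 h/day × 7 days = 42 h
Power = 10.5 kWh ÷ 42 h = 0.25 kW = 250 W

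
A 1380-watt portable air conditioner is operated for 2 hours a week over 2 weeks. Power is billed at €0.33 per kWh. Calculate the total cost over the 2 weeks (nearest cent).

€1.82

Runtime = 2 h/week × 2 weeks = 4 h
Energy = 1.38 kW × 4 h = 5.52 kWh
Cost = 5.52 kWh × €0.33/kWh = €1.82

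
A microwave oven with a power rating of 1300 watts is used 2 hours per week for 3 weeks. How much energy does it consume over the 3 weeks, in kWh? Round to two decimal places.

Runtime = 2 h/week × 3 weeks = 6 h
Energy = 1.3 kW × 6 h = 7.8 kWh

7.80 kWh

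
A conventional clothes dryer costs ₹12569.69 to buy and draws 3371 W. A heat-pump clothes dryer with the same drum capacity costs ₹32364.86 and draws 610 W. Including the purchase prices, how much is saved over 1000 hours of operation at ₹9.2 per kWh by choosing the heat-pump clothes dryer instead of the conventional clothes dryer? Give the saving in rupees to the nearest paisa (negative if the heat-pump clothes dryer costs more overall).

conventional clothes dryer: ₹12569.69 + (3371/1000) kW × 1000 h × ₹9.2 = ₹12569.69 + ₹31013.2 = ₹43582.89
heat-pump clothes dryer: ₹32364.86 + (610/1000) kW × 1000 h × ₹9.2 = ₹32364.86 + ₹5612 = ₹37976.86
Saving = ₹43582.89 − ₹37976.86 = ₹5606.03

₹5606.03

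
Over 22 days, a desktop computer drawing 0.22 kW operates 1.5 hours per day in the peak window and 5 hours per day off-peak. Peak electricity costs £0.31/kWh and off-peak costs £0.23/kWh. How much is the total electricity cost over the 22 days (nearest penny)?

£7.82

Peak energy = 0.22 kW × 1.5 h × 22 = 7.26 kWh
Off-peak energy = 0.22 kW × 5 h × 22 = 24.2 kWh
Cost = 7.26 × £0.31 + 24.2 × £0.23 = £2.2506 + £5.566 = £7.82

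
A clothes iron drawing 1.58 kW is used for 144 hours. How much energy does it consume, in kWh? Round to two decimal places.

Energy = 1.58 kW × 144 h = 227.52 kWh

227.52 kWh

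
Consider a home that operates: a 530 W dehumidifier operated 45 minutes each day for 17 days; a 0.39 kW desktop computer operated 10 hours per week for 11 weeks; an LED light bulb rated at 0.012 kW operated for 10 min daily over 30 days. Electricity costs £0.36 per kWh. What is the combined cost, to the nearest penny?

dehumidifier: Runtime = 45 min × 17 = 765 min = 12.75 h
dehumidifier: 0.53 kW × 12.75 h = 6.7575 kWh
desktop computer: Runtime = 10 h/week × 11 weeks = 110 h
desktop computer: 0.39 kW × 110 h = 42.9 kWh
LED light bulb: Runtime = 10 min × 30 = 300 min = 5 h
LED light bulb: 0.012 kW × 5 h = 0.06 kWh
Total energy = 49.7175 kWh
Cost = 49.7175 × £0.36 = £17.90

£17.90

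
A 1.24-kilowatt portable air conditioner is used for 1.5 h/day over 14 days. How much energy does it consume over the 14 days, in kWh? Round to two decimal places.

26.04 kWh

Runtime = 1.5 h/day × 14 days = 21 h
Energy = 1.24 kW × 21 h = 26.04 kWh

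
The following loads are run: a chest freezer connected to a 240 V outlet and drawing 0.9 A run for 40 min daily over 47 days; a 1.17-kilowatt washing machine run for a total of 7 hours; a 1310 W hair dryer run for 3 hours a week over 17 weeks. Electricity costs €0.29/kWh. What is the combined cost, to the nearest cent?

€23.71

chest freezer: Power = 0.9 A × 240 V = 216 W = 0.216 kW
chest freezer: Runtime = 40 min × 47 = 1880 min = 31.333333… h
chest freezer: 0.216 kW × 31.333333… h = 6.768 kWh
washing machine: 1.17 kW × 7 h = 8.19 kWh
hair dryer: Runtime = 3 h/week × 17 weeks = 51 h
hair dryer: 1.31 kW × 51 h = 66.81 kWh
Total energy = 81.768 kWh
Cost = 81.768 × €0.29 = €23.71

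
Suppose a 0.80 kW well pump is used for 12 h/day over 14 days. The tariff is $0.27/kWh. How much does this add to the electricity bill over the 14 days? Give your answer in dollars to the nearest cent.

Runtime = 12 h/day × 14 days = 168 h
Energy = 0.8 kW × 168 h = 134.4 kWh
Cost = 134.4 kWh × $0.27/kWh = $36.29

$36.29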